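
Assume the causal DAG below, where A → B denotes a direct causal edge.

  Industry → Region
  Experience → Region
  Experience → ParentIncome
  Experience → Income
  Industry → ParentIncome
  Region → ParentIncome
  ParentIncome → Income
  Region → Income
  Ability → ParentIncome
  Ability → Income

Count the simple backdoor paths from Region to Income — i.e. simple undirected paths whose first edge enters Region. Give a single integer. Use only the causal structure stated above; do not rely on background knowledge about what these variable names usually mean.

A backdoor path from Region to Income is any simple undirected path whose first edge points into Region (i.e. leaves Region via a parent).
Parents of Region: {Experience, Industry}.
Enumerating:
  P1: Region <- Experience -> ParentIncome <- Ability -> Income
  P2: Region <- Experience -> ParentIncome -> Income
  P3: Region <- Experience -> Income
  P4: Region <- Industry -> ParentIncome <- Ability -> Income
  P5: Region <- Industry -> ParentIncome <- Experience -> Income
  P6: Region <- Industry -> ParentIncome -> Income
That exhausts the simple backdoor paths. Count: 6.

6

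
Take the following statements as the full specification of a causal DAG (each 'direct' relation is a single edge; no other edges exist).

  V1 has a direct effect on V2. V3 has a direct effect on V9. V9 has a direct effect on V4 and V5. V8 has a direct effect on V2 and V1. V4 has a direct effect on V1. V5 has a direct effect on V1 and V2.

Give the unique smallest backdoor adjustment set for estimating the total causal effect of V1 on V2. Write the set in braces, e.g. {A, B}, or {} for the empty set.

{V5, V8}

Variables eligible for adjustment (non-descendants of V1, excluding V1 and V2): {V3, V4, V5, V8, V9}.
Backdoor paths from V1 to V2:
  P1: V1 <- V4 <- V9 -> V5 -> V2
  P2: V1 <- V8 -> V2
  P3: V1 <- V5 -> V2
The empty set is not sufficient: P1 (V1 <- V4 <- V9 -> V5 -> V2) has no collider blocking it and no conditioned non-collider, so it is open.
Try {V5, V8}:
  P1: blocked at chain node V5 ∈ conditioning set.
  P2: blocked at fork node V8 ∈ conditioning set.
  P3: blocked at fork node V5 ∈ conditioning set.
{V5, V8} contains no descendant of V1 and blocks every backdoor path.
Every element of {V5, V8} is needed (dropping V5 leaves P1 open; dropping V8 leaves P2 open), so no proper subset is valid.
Among all size-2 subsets of the eligible variables, only {V5, V8} blocks every backdoor path, so it is the unique smallest valid adjustment set.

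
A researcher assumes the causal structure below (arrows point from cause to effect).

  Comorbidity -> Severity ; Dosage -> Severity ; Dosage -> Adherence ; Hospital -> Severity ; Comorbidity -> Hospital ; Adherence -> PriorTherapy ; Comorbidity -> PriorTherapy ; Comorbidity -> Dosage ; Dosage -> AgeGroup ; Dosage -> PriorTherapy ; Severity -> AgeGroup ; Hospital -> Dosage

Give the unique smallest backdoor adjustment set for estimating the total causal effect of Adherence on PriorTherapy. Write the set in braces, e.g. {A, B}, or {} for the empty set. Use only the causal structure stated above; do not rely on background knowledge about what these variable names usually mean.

{Dosage}

Variables eligible for adjustment (non-descendants of Adherence, excluding Adherence and PriorTherapy): {AgeGroup, Comorbidity, Dosage, Hospital, Severity}.
Backdoor paths from Adherence to PriorTherapy:
  P1: Adherence <- Dosage <- Comorbidity -> PriorTherapy
  P2: Adherence <- Dosage <- Hospital <- Comorbidity -> PriorTherapy
  P3: Adherence <- Dosage <- Hospital -> Severity <- Comorbidity -> PriorTherapy
  P4: Adherence <- Dosage -> Severity <- Comorbidity -> PriorTherapy
  P5: Adherence <- Dosage -> Severity <- Hospital <- Comorbidity -> PriorTherapy
  P6: Adherence <- Dosage -> AgeGroup <- Severity <- Comorbidity -> PriorTherapy
  P7: Adherence <- Dosage -> AgeGroup <- Severity <- Hospital <- Comorbidity -> PriorTherapy
  P8: Adherence <- Dosage -> PriorTherapy
The empty set is not sufficient: P1 (Adherence <- Dosage <- Comorbidity -> PriorTherapy) has no collider blocking it and no conditioned non-collider, so it is open.
Try {Dosage}:
  P1: blocked at chain node Dosage ∈ conditioning set.
  P2: blocked at chain node Dosage ∈ conditioning set.
  P3: blocked at chain node Dosage ∈ conditioning set.
  P4: blocked at fork node Dosage ∈ conditioning set.
  P5: blocked at fork node Dosage ∈ conditioning set.
  P6: blocked at fork node Dosage ∈ conditioning set.
  P7: blocked at fork node Dosage ∈ conditioning set.
  P8: blocked at fork node Dosage ∈ conditioning set.
{Dosage} contains no descendant of Adherence and blocks every backdoor path.
No other singleton works — e.g. {Comorbidity} leaves P8 open — so {Dosage} is the unique smallest valid adjustment set.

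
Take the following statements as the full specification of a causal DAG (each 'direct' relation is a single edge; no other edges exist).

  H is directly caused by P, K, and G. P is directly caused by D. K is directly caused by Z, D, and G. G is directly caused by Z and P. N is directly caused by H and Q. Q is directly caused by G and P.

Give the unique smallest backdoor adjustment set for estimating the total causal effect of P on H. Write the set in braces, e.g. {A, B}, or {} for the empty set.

{D}

Variables eligible for adjustment (non-descendants of P, excluding P and H): {D, Z}.
Backdoor paths from P to H:
  P1: P <- D -> K <- Z -> G -> Q -> N <- H
  P2: P <- D -> K <- Z -> G -> H
  P3: P <- D -> K <- G -> Q -> N <- H
  P4: P <- D -> K <- G -> H
  P5: P <- D -> K -> H
The empty set is not sufficient: P5 (P <- D -> K -> H) has no collider blocking it and no conditioned non-collider, so it is open.
Try {D}:
  P1: blocked at fork node D ∈ conditioning set.
  P2: blocked at fork node D ∈ conditioning set.
  P3: blocked at fork node D ∈ conditioning set.
  P4: blocked at fork node D ∈ conditioning set.
  P5: blocked at fork node D ∈ conditioning set.
{D} contains no descendant of P and blocks every backdoor path.
No other singleton works — e.g. {Z} leaves P5 open — so {D} is the unique smallest valid adjustment set.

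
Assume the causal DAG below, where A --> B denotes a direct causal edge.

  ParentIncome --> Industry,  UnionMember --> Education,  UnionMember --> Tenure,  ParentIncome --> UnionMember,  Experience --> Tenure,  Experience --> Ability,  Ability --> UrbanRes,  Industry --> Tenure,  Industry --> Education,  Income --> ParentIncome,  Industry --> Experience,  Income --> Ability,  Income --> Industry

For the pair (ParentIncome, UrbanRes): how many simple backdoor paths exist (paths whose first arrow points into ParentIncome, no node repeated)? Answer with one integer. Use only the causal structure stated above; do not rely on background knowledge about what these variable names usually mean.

A backdoor path from ParentIncome to UrbanRes is any simple undirected path whose first edge points into ParentIncome (i.e. leaves ParentIncome via a parent).
Parents of ParentIncome: {Income}.
Enumerating:
  P1: ParentIncome <- Income -> Industry -> Experience -> Ability -> UrbanRes
  P2: ParentIncome <- Income -> Industry -> Tenure <- Experience -> Ability -> UrbanRes
  P3: ParentIncome <- Income -> Industry -> Education <- UnionMember -> Tenure <- Experience -> Ability -> UrbanRes
  P4: ParentIncome <- Income -> Ability -> UrbanRes
That exhausts the simple backdoor paths. Count: 4.

4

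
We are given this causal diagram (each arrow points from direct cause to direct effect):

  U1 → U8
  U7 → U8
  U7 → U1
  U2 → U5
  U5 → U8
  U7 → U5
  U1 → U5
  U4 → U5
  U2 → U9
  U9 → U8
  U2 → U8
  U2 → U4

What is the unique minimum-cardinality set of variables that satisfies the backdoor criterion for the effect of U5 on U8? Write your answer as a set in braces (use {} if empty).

{U1, U2, U7}

Variables eligible for adjustment (non-descendants of U5, excluding U5 and U8): {U1, U2, U4, U7, U9}.
Backdoor paths from U5 to U8:
  P1: U5 <- U2 -> U9 -> U8
  P2: U5 <- U2 -> U8
  P3: U5 <- U4 <- U2 -> U9 -> U8
  P4: U5 <- U4 <- U2 -> U8
  P5: U5 <- U7 -> U1 -> U8
  P6: U5 <- U7 -> U8
  P7: U5 <- U1 <- U7 -> U8
  P8: U5 <- U1 -> U8
The empty set is not sufficient: P1 (U5 <- U2 -> U9 -> U8) has no collider blocking it and no conditioned non-collider, so it is open.
Try {U1, U2, U7}:
  P1: blocked at fork node U2 ∈ conditioning set.
  P2: blocked at fork node U2 ∈ conditioning set.
  P3: blocked at fork node U2 ∈ conditioning set.
  P4: blocked at fork node U2 ∈ conditioning set.
  P5: blocked at fork node U7 ∈ conditioning set.
  P6: blocked at fork node U7 ∈ conditioning set.
  P7: blocked at chain node U1 ∈ conditioning set.
  P8: blocked at fork node U1 ∈ conditioning set.
{U1, U2, U7} contains no descendant of U5 and blocks every backdoor path.
Every element of {U1, U2, U7} is needed (dropping U1 leaves P8 open; dropping U2 leaves P1 open; dropping U7 leaves P6 open), so no proper subset is valid.
Among all size-3 subsets of the eligible variables, only {U1, U2, U7} blocks every backdoor path, so it is the unique smallest valid adjustment set.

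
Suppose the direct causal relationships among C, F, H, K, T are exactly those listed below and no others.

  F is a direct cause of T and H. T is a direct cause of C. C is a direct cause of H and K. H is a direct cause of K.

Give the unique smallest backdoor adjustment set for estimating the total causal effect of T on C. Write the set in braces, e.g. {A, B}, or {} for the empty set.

Variables eligible for adjustment (non-descendants of T, excluding T and C): {F}.
Backdoor paths from T to C:
  P1: T <- F -> H <- C
  P2: T <- F -> H -> K <- C
Each backdoor path contains an unconditioned collider, so every path is already blocked with the empty conditioning set:
  P1: blocked at collider H (neither it nor any descendant is in the conditioning set).
  P2: blocked at collider K (neither it nor any descendant is in the conditioning set).
The empty set is therefore the unique smallest valid set.

{}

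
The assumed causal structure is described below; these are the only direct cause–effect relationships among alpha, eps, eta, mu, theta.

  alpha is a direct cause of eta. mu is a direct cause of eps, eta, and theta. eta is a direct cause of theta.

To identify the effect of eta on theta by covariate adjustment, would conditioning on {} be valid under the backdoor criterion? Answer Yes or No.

No

Backdoor paths from eta to theta (paths whose first edge points into eta):
  P1: eta <- mu -> theta
Condition 1 (no descendant of eta in the set): holds — descendants of eta are {theta}; none are in {}.
Condition 2 (every backdoor path blocked by {}):
  P1: open — no interior node is in the conditioning set.
{} does not satisfy the backdoor criterion.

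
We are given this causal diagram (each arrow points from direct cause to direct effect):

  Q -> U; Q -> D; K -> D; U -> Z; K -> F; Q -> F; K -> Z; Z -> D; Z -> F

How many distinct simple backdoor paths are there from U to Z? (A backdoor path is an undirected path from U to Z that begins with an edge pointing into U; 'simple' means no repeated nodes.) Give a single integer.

A backdoor path from U to Z is any simple undirected path whose first edge points into U (i.e. leaves U via a parent).
Parents of U: {Q}.
Enumerating:
  P1: U <- Q -> D <- K -> Z
  P2: U <- Q -> D <- K -> F <- Z
  P3: U <- Q -> D <- Z
  P4: U <- Q -> F <- K -> Z
  P5: U <- Q -> F <- K -> D <- Z
  P6: U <- Q -> F <- Z
That exhausts the simple backdoor paths. Count: 6.

6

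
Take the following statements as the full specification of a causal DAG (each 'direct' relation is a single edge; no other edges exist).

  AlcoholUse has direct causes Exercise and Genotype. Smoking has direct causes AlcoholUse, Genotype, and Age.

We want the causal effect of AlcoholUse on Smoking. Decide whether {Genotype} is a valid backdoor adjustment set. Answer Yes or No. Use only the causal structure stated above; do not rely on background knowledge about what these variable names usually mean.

Backdoor paths from AlcoholUse to Smoking (paths whose first edge points into AlcoholUse):
  P1: AlcoholUse <- Genotype -> Smoking
Condition 1 (no descendant of AlcoholUse in the set): holds — descendants of AlcoholUse are {Smoking}; none are in {Genotype}.
Condition 2 (every backdoor path blocked by {Genotype}):
  P1: blocked at fork node Genotype ∈ conditioning set.
{Genotype} satisfies the backdoor criterion.

Yes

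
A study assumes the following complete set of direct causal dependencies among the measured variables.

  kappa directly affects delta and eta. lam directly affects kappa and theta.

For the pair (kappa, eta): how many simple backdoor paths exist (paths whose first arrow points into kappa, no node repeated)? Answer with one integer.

A backdoor path from kappa to eta is any simple undirected path whose first edge points into kappa (i.e. leaves kappa via a parent).
Parents of kappa: {lam}.
No simple path from any parent of kappa reaches eta without revisiting kappa, so there are no backdoor paths.

0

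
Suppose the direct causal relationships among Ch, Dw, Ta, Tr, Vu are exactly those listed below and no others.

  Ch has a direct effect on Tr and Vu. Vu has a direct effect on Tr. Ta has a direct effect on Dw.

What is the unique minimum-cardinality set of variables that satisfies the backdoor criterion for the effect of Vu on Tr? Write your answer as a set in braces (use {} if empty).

Variables eligible for adjustment (non-descendants of Vu, excluding Vu and Tr): {Ch, Dw, Ta}.
Backdoor paths from Vu to Tr:
  P1: Vu <- Ch -> Tr
The empty set is not sufficient: P1 (Vu <- Ch -> Tr) has no collider blocking it and no conditioned non-collider, so it is open.
Try {Ch}:
  P1: blocked at fork node Ch ∈ conditioning set.
{Ch} contains no descendant of Vu and blocks every backdoor path.
No other singleton works — e.g. {Ta} leaves P1 open — so {Ch} is the unique smallest valid adjustment set.

{Ch}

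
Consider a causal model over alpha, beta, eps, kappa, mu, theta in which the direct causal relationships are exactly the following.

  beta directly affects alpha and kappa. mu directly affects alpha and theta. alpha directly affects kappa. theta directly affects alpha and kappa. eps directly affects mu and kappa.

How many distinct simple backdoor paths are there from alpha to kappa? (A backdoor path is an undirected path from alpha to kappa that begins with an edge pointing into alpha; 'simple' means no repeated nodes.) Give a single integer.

5

A backdoor path from alpha to kappa is any simple undirected path whose first edge points into alpha (i.e. leaves alpha via a parent).
Parents of alpha: {beta, mu, theta}.
Enumerating:
  P1: alpha <- mu <- eps -> kappa
  P2: alpha <- mu -> theta -> kappa
  P3: alpha <- beta -> kappa
  P4: alpha <- theta <- mu <- eps -> kappa
  P5: alpha <- theta -> kappa
That exhausts the simple backdoor paths. Count: 5.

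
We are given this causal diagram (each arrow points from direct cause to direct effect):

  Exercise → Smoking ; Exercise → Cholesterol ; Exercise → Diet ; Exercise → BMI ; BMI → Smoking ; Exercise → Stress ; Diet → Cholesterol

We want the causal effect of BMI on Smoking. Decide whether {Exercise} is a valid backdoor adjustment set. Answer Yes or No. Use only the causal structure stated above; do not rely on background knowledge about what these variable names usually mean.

Yes

Backdoor paths from BMI to Smoking (paths whose first edge points into BMI):
  P1: BMI <- Exercise -> Smoking
Condition 1 (no descendant of BMI in the set): holds — descendants of BMI are {Smoking}; none are in {Exercise}.
Condition 2 (every backdoor path blocked by {Exercise}):
  P1: blocked at fork node Exercise ∈ conditioning set.
{Exercise} satisfies the backdoor criterion.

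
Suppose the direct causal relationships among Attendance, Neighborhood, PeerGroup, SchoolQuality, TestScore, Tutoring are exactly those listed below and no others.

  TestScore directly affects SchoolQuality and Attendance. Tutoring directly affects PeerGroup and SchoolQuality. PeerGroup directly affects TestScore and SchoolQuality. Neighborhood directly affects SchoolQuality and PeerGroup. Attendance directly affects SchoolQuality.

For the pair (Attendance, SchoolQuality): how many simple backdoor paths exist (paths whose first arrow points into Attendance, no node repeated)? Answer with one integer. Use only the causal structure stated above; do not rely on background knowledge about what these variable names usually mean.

4

A backdoor path from Attendance to SchoolQuality is any simple undirected path whose first edge points into Attendance (i.e. leaves Attendance via a parent).
Parents of Attendance: {TestScore}.
Enumerating:
  P1: Attendance <- TestScore <- PeerGroup <- Neighborhood -> SchoolQuality
  P2: Attendance <- TestScore <- PeerGroup <- Tutoring -> SchoolQuality
  P3: Attendance <- TestScore <- PeerGroup -> SchoolQuality
  P4: Attendance <- TestScore -> SchoolQuality
That exhausts the simple backdoor paths. Count: 4.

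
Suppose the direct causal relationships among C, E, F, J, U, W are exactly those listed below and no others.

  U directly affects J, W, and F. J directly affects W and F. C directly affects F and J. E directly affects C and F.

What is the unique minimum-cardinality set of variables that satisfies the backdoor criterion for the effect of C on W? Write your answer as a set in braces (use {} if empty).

{}

Variables eligible for adjustment (non-descendants of C, excluding C and W): {E, U}.
Backdoor paths from C to W:
  P1: C <- E -> F <- U -> J -> W
  P2: C <- E -> F <- U -> W
  P3: C <- E -> F <- J <- U -> W
  P4: C <- E -> F <- J -> W
Each backdoor path contains an unconditioned collider, so every path is already blocked with the empty conditioning set:
  P1: blocked at collider F (neither it nor any descendant is in the conditioning set).
  P2: blocked at collider F (neither it nor any descendant is in the conditioning set).
  P3: blocked at collider F (neither it nor any descendant is in the conditioning set).
  P4: blocked at collider F (neither it nor any descendant is in the conditioning set).
The empty set is therefore the unique smallest valid set.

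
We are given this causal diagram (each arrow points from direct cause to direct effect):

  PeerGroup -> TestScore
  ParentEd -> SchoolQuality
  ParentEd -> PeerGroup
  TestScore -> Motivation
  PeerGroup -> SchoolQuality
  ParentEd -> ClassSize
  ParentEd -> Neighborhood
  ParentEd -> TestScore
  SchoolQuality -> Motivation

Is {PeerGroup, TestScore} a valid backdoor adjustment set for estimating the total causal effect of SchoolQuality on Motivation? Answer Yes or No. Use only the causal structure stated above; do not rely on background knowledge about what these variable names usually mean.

Yes

Backdoor paths from SchoolQuality to Motivation (paths whose first edge points into SchoolQuality):
  P1: SchoolQuality <- ParentEd -> PeerGroup -> TestScore -> Motivation
  P2: SchoolQuality <- ParentEd -> TestScore -> Motivation
  P3: SchoolQuality <- PeerGroup <- ParentEd -> TestScore -> Motivation
  P4: SchoolQuality <- PeerGroup -> TestScore -> Motivation
Condition 1 (no descendant of SchoolQuality in the set): holds — descendants of SchoolQuality are {Motivation}; none are in {PeerGroup, TestScore}.
Condition 2 (every backdoor path blocked by {PeerGroup, TestScore}):
  P1: blocked at chain node PeerGroup ∈ conditioning set.
  P2: blocked at chain node TestScore ∈ conditioning set.
  P3: blocked at chain node PeerGroup ∈ conditioning set.
  P4: blocked at fork node PeerGroup ∈ conditioning set.
{PeerGroup, TestScore} satisfies the backdoor criterion.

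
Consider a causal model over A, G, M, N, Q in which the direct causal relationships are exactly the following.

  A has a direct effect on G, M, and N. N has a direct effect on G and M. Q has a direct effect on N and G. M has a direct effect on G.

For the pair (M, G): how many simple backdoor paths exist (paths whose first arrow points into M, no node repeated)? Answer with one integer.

6

A backdoor path from M to G is any simple undirected path whose first edge points into M (i.e. leaves M via a parent).
Parents of M: {A, N}.
Enumerating:
  P1: M <- A -> N <- Q -> G
  P2: M <- A -> N -> G
  P3: M <- A -> G
  P4: M <- N <- Q -> G
  P5: M <- N <- A -> G
  P6: M <- N -> G
That exhausts the simple backdoor paths. Count: 6.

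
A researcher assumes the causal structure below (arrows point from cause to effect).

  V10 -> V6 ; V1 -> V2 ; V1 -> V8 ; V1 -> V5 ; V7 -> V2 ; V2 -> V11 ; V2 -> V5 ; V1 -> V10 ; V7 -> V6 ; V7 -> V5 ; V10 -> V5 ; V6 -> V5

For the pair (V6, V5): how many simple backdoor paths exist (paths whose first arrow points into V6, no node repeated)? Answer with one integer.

A backdoor path from V6 to V5 is any simple undirected path whose first edge points into V6 (i.e. leaves V6 via a parent).
Parents of V6: {V10, V7}.
Enumerating:
  P1: V6 <- V7 -> V2 <- V1 -> V10 -> V5
  P2: V6 <- V7 -> V2 <- V1 -> V5
  P3: V6 <- V7 -> V2 -> V5
  P4: V6 <- V7 -> V5
  P5: V6 <- V10 <- V1 -> V2 <- V7 -> V5
  P6: V6 <- V10 <- V1 -> V2 -> V5
  P7: V6 <- V10 <- V1 -> V5
  P8: V6 <- V10 -> V5
That exhausts the simple backdoor paths. Count: 8.

8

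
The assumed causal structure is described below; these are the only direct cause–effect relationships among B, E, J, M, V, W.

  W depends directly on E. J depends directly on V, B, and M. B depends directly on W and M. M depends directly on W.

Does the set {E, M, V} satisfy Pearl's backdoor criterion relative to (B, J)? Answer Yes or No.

Backdoor paths from B to J (paths whose first edge points into B):
  P1: B <- W -> M -> J
  P2: B <- M -> J
Condition 1 (no descendant of B in the set): holds — descendants of B are {J}; none are in {E, M, V}.
Condition 2 (every backdoor path blocked by {E, M, V}):
  P1: blocked at chain node M ∈ conditioning set.
  P2: blocked at fork node M ∈ conditioning set.
{E, M, V} satisfies the backdoor criterion.

Yes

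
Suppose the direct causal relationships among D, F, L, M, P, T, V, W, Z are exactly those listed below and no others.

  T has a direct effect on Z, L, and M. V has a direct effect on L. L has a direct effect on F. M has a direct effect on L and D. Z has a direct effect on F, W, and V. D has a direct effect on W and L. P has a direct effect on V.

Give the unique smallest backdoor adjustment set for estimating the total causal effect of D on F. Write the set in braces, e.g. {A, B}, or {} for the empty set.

{M}

Variables eligible for adjustment (non-descendants of D, excluding D and F): {M, P, T, V, Z}.
Backdoor paths from D to F:
  P1: D <- M <- T -> Z -> V -> L -> F
  P2: D <- M <- T -> Z -> F
  P3: D <- M <- T -> L <- V <- Z -> F
  P4: D <- M <- T -> L -> F
  P5: D <- M -> L <- T -> Z -> F
  P6: D <- M -> L <- V <- Z -> F
  P7: D <- M -> L -> F
The empty set is not sufficient: P1 (D <- M <- T -> Z -> V -> L -> F) has no collider blocking it and no conditioned non-collider, so it is open.
Try {M}:
  P1: blocked at chain node M ∈ conditioning set.
  P2: blocked at chain node M ∈ conditioning set.
  P3: blocked at chain node M ∈ conditioning set.
  P4: blocked at chain node M ∈ conditioning set.
  P5: blocked at fork node M ∈ conditioning set.
  P6: blocked at fork node M ∈ conditioning set.
  P7: blocked at fork node M ∈ conditioning set.
{M} contains no descendant of D and blocks every backdoor path.
No other singleton works — e.g. {T} leaves P7 open — so {M} is the unique smallest valid adjustment set.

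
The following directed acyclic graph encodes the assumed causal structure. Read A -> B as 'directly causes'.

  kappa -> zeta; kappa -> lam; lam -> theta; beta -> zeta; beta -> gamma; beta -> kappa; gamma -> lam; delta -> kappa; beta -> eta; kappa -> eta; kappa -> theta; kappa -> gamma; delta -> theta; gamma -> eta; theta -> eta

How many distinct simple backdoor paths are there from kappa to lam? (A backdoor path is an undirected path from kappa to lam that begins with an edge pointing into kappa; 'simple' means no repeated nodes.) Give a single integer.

A backdoor path from kappa to lam is any simple undirected path whose first edge points into kappa (i.e. leaves kappa via a parent).
Parents of kappa: {beta, delta}.
Enumerating:
  P1: kappa <- beta -> gamma -> lam
  P2: kappa <- beta -> gamma -> eta <- theta <- lam
  P3: kappa <- beta -> eta <- gamma -> lam
  P4: kappa <- beta -> eta <- theta <- lam
  P5: kappa <- delta -> theta <- lam
  P6: kappa <- delta -> theta -> eta <- beta -> gamma -> lam
  P7: kappa <- delta -> theta -> eta <- gamma -> lam
That exhausts the simple backdoor paths. Count: 7.

7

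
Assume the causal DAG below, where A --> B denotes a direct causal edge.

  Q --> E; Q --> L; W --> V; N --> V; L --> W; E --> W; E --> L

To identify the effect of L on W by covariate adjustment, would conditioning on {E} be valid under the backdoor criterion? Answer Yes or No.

Yes

Backdoor paths from L to W (paths whose first edge points into L):
  P1: L <- Q -> E -> W
  P2: L <- E -> W
Condition 1 (no descendant of L in the set): holds — descendants of L are {V, W}; none are in {E}.
Condition 2 (every backdoor path blocked by {E}):
  P1: blocked at chain node E ∈ conditioning set.
  P2: blocked at fork node E ∈ conditioning set.
{E} satisfies the backdoor criterion.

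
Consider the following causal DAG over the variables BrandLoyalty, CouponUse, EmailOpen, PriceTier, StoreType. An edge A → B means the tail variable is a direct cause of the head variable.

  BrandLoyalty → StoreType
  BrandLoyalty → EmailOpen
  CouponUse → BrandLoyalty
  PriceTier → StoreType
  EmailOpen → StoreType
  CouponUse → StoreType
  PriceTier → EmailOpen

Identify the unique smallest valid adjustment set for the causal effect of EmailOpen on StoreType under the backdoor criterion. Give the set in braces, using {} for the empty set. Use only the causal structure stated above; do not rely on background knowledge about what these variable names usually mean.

{BrandLoyalty, PriceTier}

Variables eligible for adjustment (non-descendants of EmailOpen, excluding EmailOpen and StoreType): {BrandLoyalty, CouponUse, PriceTier}.
Backdoor paths from EmailOpen to StoreType:
  P1: EmailOpen <- PriceTier -> StoreType
  P2: EmailOpen <- BrandLoyalty <- CouponUse -> StoreType
  P3: EmailOpen <- BrandLoyalty -> StoreType
The empty set is not sufficient: P1 (EmailOpen <- PriceTier -> StoreType) has no collider blocking it and no conditioned non-collider, so it is open.
Try {BrandLoyalty, PriceTier}:
  P1: blocked at fork node PriceTier ∈ conditioning set.
  P2: blocked at chain node BrandLoyalty ∈ conditioning set.
  P3: blocked at fork node BrandLoyalty ∈ conditioning set.
{BrandLoyalty, PriceTier} contains no descendant of EmailOpen and blocks every backdoor path.
Every element of {BrandLoyalty, PriceTier} is needed (dropping BrandLoyalty leaves P2 open; dropping PriceTier leaves P1 open), so no proper subset is valid.
Among all size-2 subsets of the eligible variables, only {BrandLoyalty, PriceTier} blocks every backdoor path, so it is the unique smallest valid adjustment set.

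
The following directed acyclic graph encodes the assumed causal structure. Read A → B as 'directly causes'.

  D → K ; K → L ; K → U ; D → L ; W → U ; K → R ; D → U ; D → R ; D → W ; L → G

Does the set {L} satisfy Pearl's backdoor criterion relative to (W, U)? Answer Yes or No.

Backdoor paths from W to U (paths whose first edge points into W):
  P1: W <- D -> K -> U
  P2: W <- D -> L <- K -> U
  P3: W <- D -> U
  P4: W <- D -> R <- K -> U
Condition 1 (no descendant of W in the set): holds — descendants of W are {U}; none are in {L}.
Condition 2 (every backdoor path blocked by {L}):
  P1: open — no interior node is in the conditioning set.
  P2: open — collider(s) L are conditioned on (or have a conditioned descendant) and no non-collider on the path is in the set.
  P3: open — no interior node is in the conditioning set.
  P4: blocked at collider R (neither it nor any descendant is in the conditioning set).
{L} does not satisfy the backdoor criterion.

No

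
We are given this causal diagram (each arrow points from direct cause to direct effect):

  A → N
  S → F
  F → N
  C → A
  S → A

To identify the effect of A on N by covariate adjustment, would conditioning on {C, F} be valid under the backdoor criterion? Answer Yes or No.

Backdoor paths from A to N (paths whose first edge points into A):
  P1: A <- S -> F -> N
Condition 1 (no descendant of A in the set): holds — descendants of A are {N}; none are in {C, F}.
Condition 2 (every backdoor path blocked by {C, F}):
  P1: blocked at chain node F ∈ conditioning set.
{C, F} satisfies the backdoor criterion.

Yes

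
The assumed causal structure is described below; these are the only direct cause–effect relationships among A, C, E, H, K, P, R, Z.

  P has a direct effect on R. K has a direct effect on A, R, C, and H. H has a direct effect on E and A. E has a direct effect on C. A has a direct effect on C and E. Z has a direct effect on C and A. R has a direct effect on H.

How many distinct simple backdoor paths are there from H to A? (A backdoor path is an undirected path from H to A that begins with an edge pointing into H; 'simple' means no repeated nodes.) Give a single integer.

8

A backdoor path from H to A is any simple undirected path whose first edge points into H (i.e. leaves H via a parent).
Parents of H: {K, R}.
Enumerating:
  P1: H <- K -> A
  P2: H <- K -> C <- Z -> A
  P3: H <- K -> C <- A
  P4: H <- K -> C <- E <- A
  P5: H <- R <- K -> A
  P6: H <- R <- K -> C <- Z -> A
  P7: H <- R <- K -> C <- A
  P8: H <- R <- K -> C <- E <- A
That exhausts the simple backdoor paths. Count: 8.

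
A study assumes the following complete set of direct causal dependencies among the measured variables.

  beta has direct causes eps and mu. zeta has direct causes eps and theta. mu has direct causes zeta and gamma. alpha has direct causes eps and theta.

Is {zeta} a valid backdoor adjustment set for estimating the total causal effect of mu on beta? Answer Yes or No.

Backdoor paths from mu to beta (paths whose first edge points into mu):
  P1: mu <- zeta <- theta -> alpha <- eps -> beta
  P2: mu <- zeta <- eps -> beta
Condition 1 (no descendant of mu in the set): holds — descendants of mu are {beta}; none are in {zeta}.
Condition 2 (every backdoor path blocked by {zeta}):
  P1: blocked at chain node zeta ∈ conditioning set.
  P2: blocked at chain node zeta ∈ conditioning set.
{zeta} satisfies the backdoor criterion.

Yes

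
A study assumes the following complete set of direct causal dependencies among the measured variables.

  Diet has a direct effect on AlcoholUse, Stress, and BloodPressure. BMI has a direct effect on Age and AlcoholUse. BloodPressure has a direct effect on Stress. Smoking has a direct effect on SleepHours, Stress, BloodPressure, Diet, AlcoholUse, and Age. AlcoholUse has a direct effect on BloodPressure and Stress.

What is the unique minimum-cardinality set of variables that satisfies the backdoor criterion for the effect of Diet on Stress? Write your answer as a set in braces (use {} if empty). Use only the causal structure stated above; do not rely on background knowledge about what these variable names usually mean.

{Smoking}

Variables eligible for adjustment (non-descendants of Diet, excluding Diet and Stress): {Age, BMI, SleepHours, Smoking}.
Backdoor paths from Diet to Stress:
  P1: Diet <- Smoking -> AlcoholUse -> BloodPressure -> Stress
  P2: Diet <- Smoking -> AlcoholUse -> Stress
  P3: Diet <- Smoking -> BloodPressure <- AlcoholUse -> Stress
  P4: Diet <- Smoking -> BloodPressure -> Stress
  P5: Diet <- Smoking -> Age <- BMI -> AlcoholUse -> BloodPressure -> Stress
  P6: Diet <- Smoking -> Age <- BMI -> AlcoholUse -> Stress
  P7: Diet <- Smoking -> Stress
The empty set is not sufficient: P1 (Diet <- Smoking -> AlcoholUse -> BloodPressure -> Stress) has no collider blocking it and no conditioned non-collider, so it is open.
Try {Smoking}:
  P1: blocked at fork node Smoking ∈ conditioning set.
  P2: blocked at fork node Smoking ∈ conditioning set.
  P3: blocked at fork node Smoking ∈ conditioning set.
  P4: blocked at fork node Smoking ∈ conditioning set.
  P5: blocked at fork node Smoking ∈ conditioning set.
  P6: blocked at fork node Smoking ∈ conditioning set.
  P7: blocked at fork node Smoking ∈ conditioning set.
{Smoking} contains no descendant of Diet and blocks every backdoor path.
No other singleton works — e.g. {BMI} leaves P1 open — so {Smoking} is the unique smallest valid adjustment set.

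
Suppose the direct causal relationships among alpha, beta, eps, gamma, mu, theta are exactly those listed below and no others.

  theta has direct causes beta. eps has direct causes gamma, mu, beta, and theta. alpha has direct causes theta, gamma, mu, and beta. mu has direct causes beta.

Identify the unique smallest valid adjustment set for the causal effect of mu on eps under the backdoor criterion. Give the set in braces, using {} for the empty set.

{beta}

Variables eligible for adjustment (non-descendants of mu, excluding mu and eps): {beta, gamma, theta}.
Backdoor paths from mu to eps:
  P1: mu <- beta -> theta -> alpha <- gamma -> eps
  P2: mu <- beta -> theta -> eps
  P3: mu <- beta -> alpha <- gamma -> eps
  P4: mu <- beta -> alpha <- theta -> eps
  P5: mu <- beta -> eps
The empty set is not sufficient: P2 (mu <- beta -> theta -> eps) has no collider blocking it and no conditioned non-collider, so it is open.
Try {beta}:
  P1: blocked at fork node beta ∈ conditioning set.
  P2: blocked at fork node beta ∈ conditioning set.
  P3: blocked at fork node beta ∈ conditioning set.
  P4: blocked at fork node beta ∈ conditioning set.
  P5: blocked at fork node beta ∈ conditioning set.
{beta} contains no descendant of mu and blocks every backdoor path.
No other singleton works — e.g. {gamma} leaves P2 open — so {beta} is the unique smallest valid adjustment set.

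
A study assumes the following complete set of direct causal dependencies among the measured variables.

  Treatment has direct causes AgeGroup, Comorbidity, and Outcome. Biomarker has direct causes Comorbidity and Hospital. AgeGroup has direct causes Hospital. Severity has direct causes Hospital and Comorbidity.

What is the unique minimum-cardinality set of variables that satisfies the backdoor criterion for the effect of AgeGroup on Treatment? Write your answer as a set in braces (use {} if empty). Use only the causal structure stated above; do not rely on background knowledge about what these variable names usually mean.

Variables eligible for adjustment (non-descendants of AgeGroup, excluding AgeGroup and Treatment): {Biomarker, Comorbidity, Hospital, Outcome, Severity}.
Backdoor paths from AgeGroup to Treatment:
  P1: AgeGroup <- Hospital -> Biomarker <- Comorbidity -> Treatment
  P2: AgeGroup <- Hospital -> Severity <- Comorbidity -> Treatment
Each backdoor path contains an unconditioned collider, so every path is already blocked with the empty conditioning set:
  P1: blocked at collider Biomarker (neither it nor any descendant is in the conditioning set).
  P2: blocked at collider Severity (neither it nor any descendant is in the conditioning set).
The empty set is therefore the unique smallest valid set.

{}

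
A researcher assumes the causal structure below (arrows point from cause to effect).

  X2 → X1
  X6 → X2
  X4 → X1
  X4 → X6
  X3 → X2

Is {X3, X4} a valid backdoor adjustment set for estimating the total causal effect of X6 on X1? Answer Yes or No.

Yes

Backdoor paths from X6 to X1 (paths whose first edge points into X6):
  P1: X6 <- X4 -> X1
Condition 1 (no descendant of X6 in the set): holds — descendants of X6 are {X1, X2}; none are in {X3, X4}.
Condition 2 (every backdoor path blocked by {X3, X4}):
  P1: blocked at fork node X4 ∈ conditioning set.
{X3, X4} satisfies the backdoor criterion.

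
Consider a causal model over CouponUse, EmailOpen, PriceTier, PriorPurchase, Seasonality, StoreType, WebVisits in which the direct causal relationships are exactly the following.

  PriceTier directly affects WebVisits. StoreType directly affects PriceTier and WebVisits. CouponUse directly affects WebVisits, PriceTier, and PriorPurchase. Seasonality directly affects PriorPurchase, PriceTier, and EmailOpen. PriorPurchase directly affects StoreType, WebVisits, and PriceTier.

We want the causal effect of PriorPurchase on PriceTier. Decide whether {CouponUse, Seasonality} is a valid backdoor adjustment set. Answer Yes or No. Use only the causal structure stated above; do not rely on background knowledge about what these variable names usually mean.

Yes

Backdoor paths from PriorPurchase to PriceTier (paths whose first edge points into PriorPurchase):
  P1: PriorPurchase <- CouponUse -> PriceTier
  P2: PriorPurchase <- CouponUse -> WebVisits <- StoreType -> PriceTier
  P3: PriorPurchase <- CouponUse -> WebVisits <- PriceTier
  P4: PriorPurchase <- Seasonality -> PriceTier
Condition 1 (no descendant of PriorPurchase in the set): holds — descendants of PriorPurchase are {PriceTier, StoreType, WebVisits}; none are in {CouponUse, Seasonality}.
Condition 2 (every backdoor path blocked by {CouponUse, Seasonality}):
  P1: blocked at fork node CouponUse ∈ conditioning set.
  P2: blocked at fork node CouponUse ∈ conditioning set.
  P3: blocked at fork node CouponUse ∈ conditioning set.
  P4: blocked at fork node Seasonality ∈ conditioning set.
{CouponUse, Seasonality} satisfies the backdoor criterion.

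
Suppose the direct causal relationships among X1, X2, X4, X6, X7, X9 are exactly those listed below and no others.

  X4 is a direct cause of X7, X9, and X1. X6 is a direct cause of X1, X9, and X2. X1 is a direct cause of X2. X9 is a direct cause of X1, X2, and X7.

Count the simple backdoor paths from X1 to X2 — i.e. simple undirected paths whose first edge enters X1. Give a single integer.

A backdoor path from X1 to X2 is any simple undirected path whose first edge points into X1 (i.e. leaves X1 via a parent).
Parents of X1: {X4, X6, X9}.
Enumerating:
  P1: X1 <- X6 -> X9 -> X2
  P2: X1 <- X6 -> X2
  P3: X1 <- X4 -> X9 <- X6 -> X2
  P4: X1 <- X4 -> X9 -> X2
  P5: X1 <- X4 -> X7 <- X9 <- X6 -> X2
  P6: X1 <- X4 -> X7 <- X9 -> X2
  P7: X1 <- X9 <- X6 -> X2
  P8: X1 <- X9 -> X2
That exhausts the simple backdoor paths. Count: 8.

8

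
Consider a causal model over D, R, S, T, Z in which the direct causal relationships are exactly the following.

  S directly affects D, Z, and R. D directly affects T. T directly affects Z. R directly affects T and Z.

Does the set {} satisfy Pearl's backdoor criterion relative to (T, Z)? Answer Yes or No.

Backdoor paths from T to Z (paths whose first edge points into T):
  P1: T <- R <- S -> Z
  P2: T <- R -> Z
  P3: T <- D <- S -> R -> Z
  P4: T <- D <- S -> Z
Condition 1 (no descendant of T in the set): holds — descendants of T are {Z}; none are in {}.
Condition 2 (every backdoor path blocked by {}):
  P1: open — no interior node is in the conditioning set.
  P2: open — no interior node is in the conditioning set.
  P3: open — no interior node is in the conditioning set.
  P4: open — no interior node is in the conditioning set.
{} does not satisfy the backdoor criterion.

No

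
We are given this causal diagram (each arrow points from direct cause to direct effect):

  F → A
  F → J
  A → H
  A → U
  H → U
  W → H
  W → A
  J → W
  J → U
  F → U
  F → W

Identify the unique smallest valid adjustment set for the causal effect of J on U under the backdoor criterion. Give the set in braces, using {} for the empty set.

Variables eligible for adjustment (non-descendants of J, excluding J and U): {F}.
Backdoor paths from J to U:
  P1: J <- F -> W -> A -> H -> U
  P2: J <- F -> W -> A -> U
  P3: J <- F -> W -> H <- A -> U
  P4: J <- F -> W -> H -> U
  P5: J <- F -> A <- W -> H -> U
  P6: J <- F -> A -> H -> U
  P7: J <- F -> A -> U
  P8: J <- F -> U
The empty set is not sufficient: P1 (J <- F -> W -> A -> H -> U) has no collider blocking it and no conditioned non-collider, so it is open.
Try {F}:
  P1: blocked at fork node F ∈ conditioning set.
  P2: blocked at fork node F ∈ conditioning set.
  P3: blocked at fork node F ∈ conditioning set.
  P4: blocked at fork node F ∈ conditioning set.
  P5: blocked at fork node F ∈ conditioning set.
  P6: blocked at fork node F ∈ conditioning set.
  P7: blocked at fork node F ∈ conditioning set.
  P8: blocked at fork node F ∈ conditioning set.
{F} contains no descendant of J and blocks every backdoor path.
{F} is the unique smallest valid adjustment set.

{F}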